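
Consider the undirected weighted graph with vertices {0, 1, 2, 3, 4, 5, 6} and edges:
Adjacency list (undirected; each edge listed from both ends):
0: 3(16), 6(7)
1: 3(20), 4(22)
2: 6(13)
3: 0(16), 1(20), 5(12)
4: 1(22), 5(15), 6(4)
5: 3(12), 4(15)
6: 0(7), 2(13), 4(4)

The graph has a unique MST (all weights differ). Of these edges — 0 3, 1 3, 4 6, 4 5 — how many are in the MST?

3

Kruskal's algorithm — process edges by increasing weight (ties by edge label):
4 6 (4): add — endpoints in different components.
0 6 (7): add — endpoints in different components.
3 5 (12): add — endpoints in different components.
2 6 (13): add — endpoints in different components.
4 5 (15): add — endpoints in different components.
0 3 (16): skip — 0 and 3 already connected.
1 3 (20): add — endpoints in different components.
MST edge set: {4 6, 0 6, 3 5, 2 6, 4 5, 1 3}.
Of the listed edges, {1 3, 4 6, 4 5} are in the MST → 3.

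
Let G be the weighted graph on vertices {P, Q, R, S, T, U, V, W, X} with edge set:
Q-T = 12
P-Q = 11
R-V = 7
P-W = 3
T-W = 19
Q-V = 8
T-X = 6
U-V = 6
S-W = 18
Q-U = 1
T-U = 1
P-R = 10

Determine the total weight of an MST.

52

Prim's algorithm from X:
Step 1: frontier [T-X 6] → take T-X (6); add T.
Step 2: frontier [T-U 1, Q-T 12, T-W 19] → take T-U (1); add U.
Step 3: frontier [Q-T 12, T-W 19, Q-U 1, U-V 6] → take Q-U (1); add Q.
Step 4: frontier [Q-V 8, P-Q 11, T-W 19, U-V 6] → take U-V (6); add V.
Step 5: frontier [P-Q 11, T-W 19, R-V 7] → take R-V (7); add R.
Step 6: frontier [P-Q 11, P-R 10, T-W 19] → take P-R (10); add P.
Step 7: frontier [P-W 3, T-W 19] → take P-W (3); add W.
Step 8: frontier [S-W 18] → take S-W (18); add S.
MST edges: T-X, T-U, Q-U, U-V, R-V, P-R, P-W, S-W; total weight 6+1+1+6+7+10+3+18 = 52.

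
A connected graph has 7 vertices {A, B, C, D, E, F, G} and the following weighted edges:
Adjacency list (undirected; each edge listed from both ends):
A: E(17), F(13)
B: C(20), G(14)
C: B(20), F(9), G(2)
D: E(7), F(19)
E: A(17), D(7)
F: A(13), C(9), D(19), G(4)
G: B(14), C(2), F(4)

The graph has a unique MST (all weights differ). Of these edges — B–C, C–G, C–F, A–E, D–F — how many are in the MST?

Kruskal: consider edges lightest-first.
C–G (2): add. Components now {A} {B} {C,G} {D} {E} {F}
F–G (4): add. Components now {A} {B} {C,F,G} {D} {E}
D–E (7): add. Components now {A} {B} {C,F,G} {D,E}
C–F (9): skip — C and F already connected.
A–F (13): add. Components now {A,C,F,G} {B} {D,E}
B–G (14): add. Components now {A,B,C,F,G} {D,E}
A–E (17): add. Components now {A,B,C,D,E,F,G}
MST edge set: {C–G, F–G, D–E, A–F, B–G, A–E}.
Of the listed edges, {C–G, A–E} are in the MST → 2.

2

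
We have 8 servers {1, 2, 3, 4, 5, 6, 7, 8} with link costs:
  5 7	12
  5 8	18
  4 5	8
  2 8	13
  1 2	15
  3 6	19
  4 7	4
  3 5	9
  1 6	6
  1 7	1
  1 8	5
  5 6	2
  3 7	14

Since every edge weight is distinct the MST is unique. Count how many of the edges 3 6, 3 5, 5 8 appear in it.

Sort edges by weight, then run Kruskal:
1 7 (1): add — endpoints in different components.
5 6 (2): add — endpoints in different components.
4 7 (4): add — endpoints in different components.
1 8 (5): add — endpoints in different components.
1 6 (6): add — endpoints in different components.
4 5 (8): skip — 4 and 5 already connected.
3 5 (9): add — endpoints in different components.
5 7 (12): skip — 5 and 7 already connected.
2 8 (13): add — endpoints in different components.
MST edge set: {1 7, 5 6, 4 7, 1 8, 1 6, 3 5, 2 8}.
Of the listed edges, {3 5} are in the MST → 1.

1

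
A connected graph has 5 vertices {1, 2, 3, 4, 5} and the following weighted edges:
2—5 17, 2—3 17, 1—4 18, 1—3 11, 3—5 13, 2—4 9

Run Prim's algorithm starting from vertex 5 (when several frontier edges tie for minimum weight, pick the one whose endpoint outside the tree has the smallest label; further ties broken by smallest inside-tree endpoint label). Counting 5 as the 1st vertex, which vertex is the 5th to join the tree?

4

Prim's algorithm from 5:
Step 1: frontier [3—5 13, 2—5 17] → take 3—5 (13); add 3.
Step 2: frontier [1—3 11, 2—3 17, 2—5 17] → take 1—3 (11); add 1.
Step 3: frontier [1—4 18, 2—3 17, 2—5 17] → take 2—3 (17); add 2.
Step 4: frontier [1—4 18, 2—4 9] → take 2—4 (9); add 4.
Vertex order: 5, 3, 1, 2, 4. The 5th vertex is 4.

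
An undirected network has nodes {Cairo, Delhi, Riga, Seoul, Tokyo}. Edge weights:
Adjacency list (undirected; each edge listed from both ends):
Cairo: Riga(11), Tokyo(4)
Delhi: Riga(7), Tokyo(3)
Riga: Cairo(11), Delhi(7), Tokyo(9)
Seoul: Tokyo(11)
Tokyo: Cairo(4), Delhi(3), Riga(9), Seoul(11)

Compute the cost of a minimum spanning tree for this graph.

25

Prim's algorithm from Tokyo:
Step 1: cheapest edge leaving the tree is Delhi Tokyo (3); add Delhi.
Step 2: cheapest edge leaving the tree is Cairo Tokyo (4); add Cairo.
Step 3: cheapest edge leaving the tree is Delhi Riga (7); add Riga.
Step 4: cheapest edge leaving the tree is Seoul Tokyo (11); add Seoul.
MST edges: Delhi Tokyo, Cairo Tokyo, Delhi Riga, Seoul Tokyo; total weight 3+4+7+11 = 25.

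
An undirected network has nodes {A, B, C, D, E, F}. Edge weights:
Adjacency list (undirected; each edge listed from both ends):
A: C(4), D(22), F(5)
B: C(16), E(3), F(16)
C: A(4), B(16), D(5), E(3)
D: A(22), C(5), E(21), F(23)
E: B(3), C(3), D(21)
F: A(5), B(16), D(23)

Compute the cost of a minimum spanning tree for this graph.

20

Kruskal: consider edges lightest-first.
B–E (3): add — endpoints in different components.
C–E (3): add — endpoints in different components.
A–C (4): add — endpoints in different components.
A–F (5): add — endpoints in different components.
C–D (5): add — endpoints in different components.
MST edges: B–E, C–E, A–C, A–F, C–D; total weight 3+3+4+5+5 = 20.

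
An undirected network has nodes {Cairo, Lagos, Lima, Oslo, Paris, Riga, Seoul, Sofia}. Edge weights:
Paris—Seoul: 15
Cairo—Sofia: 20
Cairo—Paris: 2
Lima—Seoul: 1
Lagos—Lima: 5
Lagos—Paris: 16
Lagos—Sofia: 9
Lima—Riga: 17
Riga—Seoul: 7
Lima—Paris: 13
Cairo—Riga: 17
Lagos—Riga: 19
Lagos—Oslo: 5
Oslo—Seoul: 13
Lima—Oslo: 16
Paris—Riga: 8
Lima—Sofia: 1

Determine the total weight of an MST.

Sort edges by weight, then run Kruskal:
Lima—Seoul (1): add — endpoints in different components.
Lima—Sofia (1): add — endpoints in different components.
Cairo—Paris (2): add — endpoints in different components.
Lagos—Lima (5): add — endpoints in different components.
Lagos—Oslo (5): add — endpoints in different components.
Riga—Seoul (7): add — endpoints in different components.
Paris—Riga (8): add — endpoints in different components.
MST edges: Lima—Seoul, Lima—Sofia, Cairo—Paris, Lagos—Lima, Lagos—Oslo, Riga—Seoul, Paris—Riga; total weight 1+1+2+5+5+7+8 = 29.

29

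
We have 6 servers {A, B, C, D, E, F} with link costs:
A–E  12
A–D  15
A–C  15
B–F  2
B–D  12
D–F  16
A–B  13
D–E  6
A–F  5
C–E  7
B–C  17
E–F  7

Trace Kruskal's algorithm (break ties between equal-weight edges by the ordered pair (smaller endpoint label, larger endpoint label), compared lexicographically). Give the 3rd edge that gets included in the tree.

D-E

Sort edges by weight, then run Kruskal:
B–F (2): add — endpoints in different components.
A–F (5): add — endpoints in different components.
D–E (6): add — endpoints in different components.
C–E (7): add — endpoints in different components.
E–F (7): add — endpoints in different components.
The 3rd edge added is D–E.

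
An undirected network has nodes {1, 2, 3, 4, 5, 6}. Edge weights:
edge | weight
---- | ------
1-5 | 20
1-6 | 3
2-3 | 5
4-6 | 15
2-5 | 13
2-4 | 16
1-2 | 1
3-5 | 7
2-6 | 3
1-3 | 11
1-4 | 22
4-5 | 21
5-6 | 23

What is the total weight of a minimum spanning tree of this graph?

31

Kruskal: consider edges lightest-first.
1-2 (1): add. Components now {1,2} {3} {4} {5} {6}
1-6 (3): add. Components now {1,2,6} {3} {4} {5}
2-6 (3): skip — 2 and 6 already connected.
2-3 (5): add. Components now {1,2,3,6} {4} {5}
3-5 (7): add. Components now {1,2,3,5,6} {4}
1-3 (11): skip — 1 and 3 already connected.
2-5 (13): skip — 2 and 5 already connected.
4-6 (15): add. Components now {1,2,3,4,5,6}
MST edges: 1-2, 1-6, 2-3, 3-5, 4-6; total weight 1+3+5+7+15 = 31.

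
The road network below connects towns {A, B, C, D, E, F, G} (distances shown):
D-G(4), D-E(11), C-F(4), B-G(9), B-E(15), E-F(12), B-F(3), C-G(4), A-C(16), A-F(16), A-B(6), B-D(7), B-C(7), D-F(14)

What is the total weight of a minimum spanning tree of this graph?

Prim's algorithm from G:
Step 1: cheapest edge leaving the tree is C-G (4); add C.
Step 2: cheapest edge leaving the tree is D-G (4); add D.
Step 3: cheapest edge leaving the tree is C-F (4); add F.
Step 4: cheapest edge leaving the tree is B-F (3); add B.
Step 5: cheapest edge leaving the tree is A-B (6); add A.
Step 6: cheapest edge leaving the tree is D-E (11); add E.
MST edges: C-G, D-G, C-F, B-F, A-B, D-E; total weight 4+4+4+3+6+11 = 32.

32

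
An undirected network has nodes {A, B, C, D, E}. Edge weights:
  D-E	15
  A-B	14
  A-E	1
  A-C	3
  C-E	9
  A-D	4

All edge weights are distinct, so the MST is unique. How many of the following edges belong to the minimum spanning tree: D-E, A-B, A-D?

Kruskal's algorithm — process edges by increasing weight (ties by edge label):
A-E (1): add — endpoints in different components.
A-C (3): add — endpoints in different components.
A-D (4): add — endpoints in different components.
C-E (9): skip — C and E already connected.
A-B (14): add — endpoints in different components.
MST edge set: {A-E, A-C, A-D, A-B}.
Of the listed edges, {A-B, A-D} are in the MST → 2.

2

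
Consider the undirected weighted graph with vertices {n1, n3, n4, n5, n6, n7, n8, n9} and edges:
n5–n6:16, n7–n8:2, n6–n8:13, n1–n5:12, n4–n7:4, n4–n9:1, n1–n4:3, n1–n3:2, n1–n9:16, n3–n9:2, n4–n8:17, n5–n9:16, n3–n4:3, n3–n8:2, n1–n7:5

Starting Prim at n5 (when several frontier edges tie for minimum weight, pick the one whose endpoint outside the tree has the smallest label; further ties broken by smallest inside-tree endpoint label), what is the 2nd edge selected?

Prim, starting at n5.
Step 1: cheapest edge leaving the tree is n1–n5 (12); add n1.
Step 2: cheapest edge leaving the tree is n1–n3 (2); add n3.
Step 3: cheapest edge leaving the tree is n3–n8 (2); add n8.
Step 4: cheapest edge leaving the tree is n7–n8 (2); add n7.
Step 5: cheapest edge leaving the tree is n3–n9 (2); add n9.
Step 6: cheapest edge leaving the tree is n4–n9 (1); add n4.
Step 7: cheapest edge leaving the tree is n6–n8 (13); add n6.
The 2nd edge added is n1–n3.

n1-n3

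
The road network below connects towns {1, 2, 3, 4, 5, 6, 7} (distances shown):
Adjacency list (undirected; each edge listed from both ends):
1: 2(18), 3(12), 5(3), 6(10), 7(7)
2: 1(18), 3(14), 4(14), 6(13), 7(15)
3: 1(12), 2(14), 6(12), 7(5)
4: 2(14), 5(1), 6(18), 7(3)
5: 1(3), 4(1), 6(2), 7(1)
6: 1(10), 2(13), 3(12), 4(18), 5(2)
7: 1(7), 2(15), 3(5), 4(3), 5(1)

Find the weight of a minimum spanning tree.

Kruskal: consider edges lightest-first.
4-5 (1): add — endpoints in different components.
5-7 (1): add — endpoints in different components.
5-6 (2): add — endpoints in different components.
1-5 (3): add — endpoints in different components.
4-7 (3): skip — 4 and 7 already connected.
3-7 (5): add — endpoints in different components.
1-7 (7): skip — 1 and 7 already connected.
1-6 (10): skip — 1 and 6 already connected.
1-3 (12): skip — 1 and 3 already connected.
3-6 (12): skip — 3 and 6 already connected.
2-6 (13): add — endpoints in different components.
MST edges: 4-5, 5-7, 5-6, 1-5, 3-7, 2-6; total weight 1+1+2+3+5+13 = 25.

25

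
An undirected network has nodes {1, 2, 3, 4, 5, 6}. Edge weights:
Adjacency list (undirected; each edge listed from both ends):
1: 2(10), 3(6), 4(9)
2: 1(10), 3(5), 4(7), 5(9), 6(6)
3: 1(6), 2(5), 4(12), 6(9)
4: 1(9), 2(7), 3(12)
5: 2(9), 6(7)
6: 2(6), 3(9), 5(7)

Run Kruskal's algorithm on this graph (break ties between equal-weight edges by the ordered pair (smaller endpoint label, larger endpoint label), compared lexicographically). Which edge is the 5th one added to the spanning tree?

Kruskal's algorithm — process edges by increasing weight (ties by edge label):
2 3 (5): add. Components now {1} {2,3} {4} {5} {6}
1 3 (6): add. Components now {1,2,3} {4} {5} {6}
2 6 (6): add. Components now {1,2,3,6} {4} {5}
2 4 (7): add. Components now {1,2,3,4,6} {5}
5 6 (7): add. Components now {1,2,3,4,5,6}
The 5th edge added is 5 6.

5-6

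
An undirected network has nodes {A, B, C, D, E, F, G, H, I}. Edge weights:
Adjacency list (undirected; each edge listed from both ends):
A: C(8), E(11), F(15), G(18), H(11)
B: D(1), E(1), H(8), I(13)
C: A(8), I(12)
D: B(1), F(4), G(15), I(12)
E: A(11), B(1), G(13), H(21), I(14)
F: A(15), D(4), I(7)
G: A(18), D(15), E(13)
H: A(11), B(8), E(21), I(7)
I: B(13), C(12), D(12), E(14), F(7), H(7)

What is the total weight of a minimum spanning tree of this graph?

Prim's algorithm from B:
Step 1: cheapest edge leaving the tree is B–D (1); add D.
Step 2: cheapest edge leaving the tree is B–E (1); add E.
Step 3: cheapest edge leaving the tree is D–F (4); add F.
Step 4: cheapest edge leaving the tree is F–I (7); add I.
Step 5: cheapest edge leaving the tree is H–I (7); add H.
Step 6: cheapest edge leaving the tree is A–E (11); add A.
Step 7: cheapest edge leaving the tree is A–C (8); add C.
Step 8: cheapest edge leaving the tree is E–G (13); add G.
MST edges: B–D, B–E, D–F, F–I, H–I, A–E, A–C, E–G; total weight 1+1+4+7+7+11+8+13 = 52.

52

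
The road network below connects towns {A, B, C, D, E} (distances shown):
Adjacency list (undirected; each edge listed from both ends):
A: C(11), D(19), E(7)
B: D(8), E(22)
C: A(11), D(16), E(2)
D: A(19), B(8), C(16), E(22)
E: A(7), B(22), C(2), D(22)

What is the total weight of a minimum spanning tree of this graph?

Prim's algorithm from A:
Step 1: cheapest edge leaving the tree is A–E (7); add E.
Step 2: cheapest edge leaving the tree is C–E (2); add C.
Step 3: cheapest edge leaving the tree is C–D (16); add D.
Step 4: cheapest edge leaving the tree is B–D (8); add B.
MST edges: A–E, C–E, C–D, B–D; total weight 7+2+16+8 = 33.

33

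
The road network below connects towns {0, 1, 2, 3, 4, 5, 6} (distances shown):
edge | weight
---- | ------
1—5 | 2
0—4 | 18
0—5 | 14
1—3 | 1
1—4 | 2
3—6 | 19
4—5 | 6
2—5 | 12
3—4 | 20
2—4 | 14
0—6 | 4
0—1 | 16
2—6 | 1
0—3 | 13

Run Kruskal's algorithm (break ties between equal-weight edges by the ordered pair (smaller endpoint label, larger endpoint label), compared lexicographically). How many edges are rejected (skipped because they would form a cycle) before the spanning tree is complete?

1

Sort edges by weight, then run Kruskal:
1—3 (1): add. Components now {0} {1,3} {2} {4} {5} {6}
2—6 (1): add. Components now {0} {1,3} {2,6} {4} {5}
1—4 (2): add. Components now {0} {1,3,4} {2,6} {5}
1—5 (2): add. Components now {0} {1,3,4,5} {2,6}
0—6 (4): add. Components now {0,2,6} {1,3,4,5}
4—5 (6): skip — 4 and 5 already connected.
2—5 (12): add. Components now {0,1,2,3,4,5,6}
Edges rejected before the tree was complete: 1.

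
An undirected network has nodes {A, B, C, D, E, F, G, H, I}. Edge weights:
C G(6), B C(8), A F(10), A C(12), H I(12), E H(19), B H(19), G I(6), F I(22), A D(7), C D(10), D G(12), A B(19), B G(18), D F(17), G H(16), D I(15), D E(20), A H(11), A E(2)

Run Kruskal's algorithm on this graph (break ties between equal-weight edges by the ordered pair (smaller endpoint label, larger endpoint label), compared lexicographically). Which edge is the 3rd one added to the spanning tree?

G-I

Kruskal: consider edges lightest-first.
A E (2): add — endpoints in different components.
C G (6): add — endpoints in different components.
G I (6): add — endpoints in different components.
A D (7): add — endpoints in different components.
B C (8): add — endpoints in different components.
A F (10): add — endpoints in different components.
C D (10): add — endpoints in different components.
A H (11): add — endpoints in different components.
The 3rd edge added is G I.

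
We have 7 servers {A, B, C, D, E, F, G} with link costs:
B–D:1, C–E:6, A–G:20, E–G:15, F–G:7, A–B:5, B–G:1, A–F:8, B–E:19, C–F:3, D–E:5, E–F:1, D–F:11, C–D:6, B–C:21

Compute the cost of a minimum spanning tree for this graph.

Kruskal's algorithm — process edges by increasing weight (ties by edge label):
B–D (1): add. Components now {A} {B,D} {C} {E} {F} {G}
B–G (1): add. Components now {A} {B,D,G} {C} {E} {F}
E–F (1): add. Components now {A} {B,D,G} {C} {E,F}
C–F (3): add. Components now {A} {B,D,G} {C,E,F}
A–B (5): add. Components now {A,B,D,G} {C,E,F}
D–E (5): add. Components now {A,B,C,D,E,F,G}
MST edges: B–D, B–G, E–F, C–F, A–B, D–E; total weight 1+1+1+3+5+5 = 16.

16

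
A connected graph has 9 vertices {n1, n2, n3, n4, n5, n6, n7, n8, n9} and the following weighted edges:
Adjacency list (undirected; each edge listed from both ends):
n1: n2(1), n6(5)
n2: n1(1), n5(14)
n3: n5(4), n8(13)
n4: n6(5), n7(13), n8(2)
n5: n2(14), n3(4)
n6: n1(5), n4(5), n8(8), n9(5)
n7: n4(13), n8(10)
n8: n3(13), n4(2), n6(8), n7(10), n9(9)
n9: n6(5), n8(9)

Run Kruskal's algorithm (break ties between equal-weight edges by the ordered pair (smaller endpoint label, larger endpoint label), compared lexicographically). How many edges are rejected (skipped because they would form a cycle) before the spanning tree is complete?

2

Sort edges by weight, then run Kruskal:
n1 n2 (1): add — endpoints in different components.
n4 n8 (2): add — endpoints in different components.
n3 n5 (4): add — endpoints in different components.
n1 n6 (5): add — endpoints in different components.
n4 n6 (5): add — endpoints in different components.
n6 n9 (5): add — endpoints in different components.
n6 n8 (8): skip — n6 and n8 already connected.
n8 n9 (9): skip — n8 and n9 already connected.
n7 n8 (10): add — endpoints in different components.
n3 n8 (13): add — endpoints in different components.
Edges rejected before the tree was complete: 2.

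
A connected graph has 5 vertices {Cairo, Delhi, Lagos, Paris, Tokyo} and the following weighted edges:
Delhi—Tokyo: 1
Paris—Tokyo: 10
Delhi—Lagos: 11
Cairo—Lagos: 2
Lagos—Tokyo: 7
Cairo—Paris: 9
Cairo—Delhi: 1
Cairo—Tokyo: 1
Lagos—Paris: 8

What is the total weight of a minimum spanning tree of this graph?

Kruskal's algorithm — process edges by increasing weight (ties by edge label):
Cairo—Delhi (1): add. Components now {Cairo,Delhi} {Lagos} {Paris} {Tokyo}
Cairo—Tokyo (1): add. Components now {Cairo,Delhi,Tokyo} {Lagos} {Paris}
Delhi—Tokyo (1): skip — Delhi and Tokyo already connected.
Cairo—Lagos (2): add. Components now {Cairo,Delhi,Lagos,Tokyo} {Paris}
Lagos—Tokyo (7): skip — Lagos and Tokyo already connected.
Lagos—Paris (8): add. Components now {Cairo,Delhi,Lagos,Paris,Tokyo}
MST edges: Cairo—Delhi, Cairo—Tokyo, Cairo—Lagos, Lagos—Paris; total weight 1+1+2+8 = 12.

12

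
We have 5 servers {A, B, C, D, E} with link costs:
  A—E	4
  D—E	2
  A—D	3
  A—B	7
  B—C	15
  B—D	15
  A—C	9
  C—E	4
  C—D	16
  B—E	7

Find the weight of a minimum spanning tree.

16

Prim's algorithm from C:
Step 1: frontier [C—E 4, A—C 9, B—C 15, C—D 16] → take C—E (4); add E.
Step 2: frontier [A—C 9, B—C 15, C—D 16, D—E 2, A—E 4, B—E 7] → take D—E (2); add D.
Step 3: frontier [A—C 9, B—C 15, A—D 3, B—D 15, A—E 4, B—E 7] → take A—D (3); add A.
Step 4: frontier [A—B 7, B—C 15, B—D 15, B—E 7] → take A—B (7); add B.
MST edges: C—E, D—E, A—D, A—B; total weight 4+2+3+7 = 16.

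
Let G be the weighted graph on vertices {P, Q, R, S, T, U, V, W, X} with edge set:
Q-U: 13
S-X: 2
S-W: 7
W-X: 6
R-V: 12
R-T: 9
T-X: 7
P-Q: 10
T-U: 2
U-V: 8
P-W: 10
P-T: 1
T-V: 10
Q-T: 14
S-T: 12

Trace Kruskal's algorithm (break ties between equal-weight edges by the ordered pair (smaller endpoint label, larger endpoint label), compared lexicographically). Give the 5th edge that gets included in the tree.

T-X

Sort edges by weight, then run Kruskal:
P-T (1): add — endpoints in different components.
S-X (2): add — endpoints in different components.
T-U (2): add — endpoints in different components.
W-X (6): add — endpoints in different components.
S-W (7): skip — S and W already connected.
T-X (7): add — endpoints in different components.
U-V (8): add — endpoints in different components.
R-T (9): add — endpoints in different components.
P-Q (10): add — endpoints in different components.
The 5th edge added is T-X.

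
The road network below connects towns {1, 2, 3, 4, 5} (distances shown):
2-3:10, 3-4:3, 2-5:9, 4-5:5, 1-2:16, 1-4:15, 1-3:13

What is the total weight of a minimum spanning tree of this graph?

Grow the tree from 4 using Prim:
Step 1: cheapest edge leaving the tree is 3-4 (3); add 3.
Step 2: cheapest edge leaving the tree is 4-5 (5); add 5.
Step 3: cheapest edge leaving the tree is 2-5 (9); add 2.
Step 4: cheapest edge leaving the tree is 1-3 (13); add 1.
MST edges: 3-4, 4-5, 2-5, 1-3; total weight 3+5+9+13 = 30.

30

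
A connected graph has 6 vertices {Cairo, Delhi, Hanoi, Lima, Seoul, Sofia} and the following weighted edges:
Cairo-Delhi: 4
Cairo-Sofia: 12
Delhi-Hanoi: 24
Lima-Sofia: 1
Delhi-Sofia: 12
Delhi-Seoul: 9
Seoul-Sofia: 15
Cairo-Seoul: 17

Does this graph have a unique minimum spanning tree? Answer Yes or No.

Sort edges by weight, then run Kruskal:
Lima-Sofia (1): add. Components now {Hanoi} {Lima,Sofia} {Delhi} {Cairo} {Seoul}
Cairo-Delhi (4): add. Components now {Hanoi} {Lima,Sofia} {Cairo,Delhi} {Seoul}
Delhi-Seoul (9): add. Components now {Hanoi} {Lima,Sofia} {Cairo,Delhi,Seoul}
Cairo-Sofia (12): add. Components now {Hanoi} {Cairo,Delhi,Lima,Seoul,Sofia}
Delhi-Sofia (12): skip — Sofia and Delhi already connected.
Seoul-Sofia (15): skip — Sofia and Seoul already connected.
Cairo-Seoul (17): skip — Cairo and Seoul already connected.
Delhi-Hanoi (24): add. Components now {Cairo,Delhi,Hanoi,Lima,Seoul,Sofia}
Non-tree edge Delhi-Sofia has weight 12, equal to the heaviest edge on its tree cycle — swapping gives another MST of the same weight. Not unique.

No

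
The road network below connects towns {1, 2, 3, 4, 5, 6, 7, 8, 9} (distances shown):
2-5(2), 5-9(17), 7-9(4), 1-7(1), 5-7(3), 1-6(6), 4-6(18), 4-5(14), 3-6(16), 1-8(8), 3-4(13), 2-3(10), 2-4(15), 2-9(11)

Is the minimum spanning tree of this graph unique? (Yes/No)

Yes

Sort edges by weight, then run Kruskal:
1-7 (1): add — endpoints in different components.
2-5 (2): add — endpoints in different components.
5-7 (3): add — endpoints in different components.
7-9 (4): add — endpoints in different components.
1-6 (6): add — endpoints in different components.
1-8 (8): add — endpoints in different components.
2-3 (10): add — endpoints in different components.
2-9 (11): skip — 2 and 9 already connected.
3-4 (13): add — endpoints in different components.
Every non-tree edge has weight strictly greater than the heaviest edge on the tree path between its endpoints, so the MST is unique.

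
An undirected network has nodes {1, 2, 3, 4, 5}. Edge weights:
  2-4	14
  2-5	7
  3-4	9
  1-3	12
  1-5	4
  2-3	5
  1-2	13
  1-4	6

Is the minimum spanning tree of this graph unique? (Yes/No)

Kruskal: consider edges lightest-first.
1-5 (4): add. Components now {1,5} {2} {3} {4}
2-3 (5): add. Components now {1,5} {2,3} {4}
1-4 (6): add. Components now {1,4,5} {2,3}
2-5 (7): add. Components now {1,2,3,4,5}
Every non-tree edge has weight strictly greater than the heaviest edge on the tree path between its endpoints, so the MST is unique.

Yes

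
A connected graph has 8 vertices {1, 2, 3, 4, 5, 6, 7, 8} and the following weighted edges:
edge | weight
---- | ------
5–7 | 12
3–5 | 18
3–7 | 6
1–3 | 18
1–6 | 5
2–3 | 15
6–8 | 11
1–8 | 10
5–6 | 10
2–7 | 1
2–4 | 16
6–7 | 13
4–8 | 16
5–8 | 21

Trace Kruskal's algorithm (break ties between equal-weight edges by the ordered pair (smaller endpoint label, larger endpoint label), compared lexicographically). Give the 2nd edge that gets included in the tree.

Kruskal: consider edges lightest-first.
2–7 (1): add — endpoints in different components.
1–6 (5): add — endpoints in different components.
3–7 (6): add — endpoints in different components.
1–8 (10): add — endpoints in different components.
5–6 (10): add — endpoints in different components.
6–8 (11): skip — 6 and 8 already connected.
5–7 (12): add — endpoints in different components.
6–7 (13): skip — 6 and 7 already connected.
2–3 (15): skip — 2 and 3 already connected.
2–4 (16): add — endpoints in different components.
The 2nd edge added is 1–6.

1-6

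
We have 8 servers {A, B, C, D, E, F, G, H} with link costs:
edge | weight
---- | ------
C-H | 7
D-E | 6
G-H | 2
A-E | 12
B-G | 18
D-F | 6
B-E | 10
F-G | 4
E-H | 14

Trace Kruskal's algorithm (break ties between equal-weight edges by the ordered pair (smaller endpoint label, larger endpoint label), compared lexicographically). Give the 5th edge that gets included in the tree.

C-H

Sort edges by weight, then run Kruskal:
G-H (2): add — endpoints in different components.
F-G (4): add — endpoints in different components.
D-E (6): add — endpoints in different components.
D-F (6): add — endpoints in different components.
C-H (7): add — endpoints in different components.
B-E (10): add — endpoints in different components.
A-E (12): add — endpoints in different components.
The 5th edge added is C-H.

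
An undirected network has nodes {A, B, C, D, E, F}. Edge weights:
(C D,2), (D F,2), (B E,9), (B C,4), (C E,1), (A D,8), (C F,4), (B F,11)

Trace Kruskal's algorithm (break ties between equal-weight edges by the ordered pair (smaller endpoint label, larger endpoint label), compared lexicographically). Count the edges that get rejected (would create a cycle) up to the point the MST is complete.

1

Sort edges by weight, then run Kruskal:
C E (1): add — endpoints in different components.
C D (2): add — endpoints in different components.
D F (2): add — endpoints in different components.
B C (4): add — endpoints in different components.
C F (4): skip — C and F already connected.
A D (8): add — endpoints in different components.
Edges rejected before the tree was complete: 1.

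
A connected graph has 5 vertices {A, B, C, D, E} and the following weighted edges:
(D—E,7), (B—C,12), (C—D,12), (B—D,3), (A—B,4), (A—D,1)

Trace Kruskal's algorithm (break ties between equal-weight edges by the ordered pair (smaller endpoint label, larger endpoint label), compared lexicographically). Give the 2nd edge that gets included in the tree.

Sort edges by weight, then run Kruskal:
A—D (1): add — endpoints in different components.
B—D (3): add — endpoints in different components.
A—B (4): skip — A and B already connected.
D—E (7): add — endpoints in different components.
B—C (12): add — endpoints in different components.
The 2nd edge added is B—D.

B-D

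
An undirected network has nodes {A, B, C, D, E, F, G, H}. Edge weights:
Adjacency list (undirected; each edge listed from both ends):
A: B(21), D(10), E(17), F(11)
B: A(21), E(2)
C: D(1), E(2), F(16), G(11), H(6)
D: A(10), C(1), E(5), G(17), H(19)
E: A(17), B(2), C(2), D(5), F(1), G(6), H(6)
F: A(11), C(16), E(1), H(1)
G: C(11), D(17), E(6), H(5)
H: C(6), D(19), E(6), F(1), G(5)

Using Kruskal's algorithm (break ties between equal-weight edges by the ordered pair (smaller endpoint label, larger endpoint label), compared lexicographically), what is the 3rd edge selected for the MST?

Kruskal: consider edges lightest-first.
C–D (1): add — endpoints in different components.
E–F (1): add — endpoints in different components.
F–H (1): add — endpoints in different components.
B–E (2): add — endpoints in different components.
C–E (2): add — endpoints in different components.
D–E (5): skip — D and E already connected.
G–H (5): add — endpoints in different components.
C–H (6): skip — C and H already connected.
E–G (6): skip — E and G already connected.
E–H (6): skip — E and H already connected.
A–D (10): add — endpoints in different components.
The 3rd edge added is F–H.

F-H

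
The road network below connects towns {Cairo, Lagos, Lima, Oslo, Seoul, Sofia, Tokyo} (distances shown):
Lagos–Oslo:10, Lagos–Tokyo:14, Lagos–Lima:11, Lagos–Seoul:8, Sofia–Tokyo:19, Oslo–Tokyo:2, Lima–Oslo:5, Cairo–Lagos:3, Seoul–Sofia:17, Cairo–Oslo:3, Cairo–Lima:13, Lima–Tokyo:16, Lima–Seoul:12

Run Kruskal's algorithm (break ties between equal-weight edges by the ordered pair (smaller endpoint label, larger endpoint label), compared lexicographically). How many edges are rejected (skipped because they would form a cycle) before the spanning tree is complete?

6

Sort edges by weight, then run Kruskal:
Oslo–Tokyo (2): add. Components now {Oslo,Tokyo} {Cairo} {Sofia} {Seoul} {Lima} {Lagos}
Cairo–Lagos (3): add. Components now {Oslo,Tokyo} {Cairo,Lagos} {Sofia} {Seoul} {Lima}
Cairo–Oslo (3): add. Components now {Cairo,Lagos,Oslo,Tokyo} {Sofia} {Seoul} {Lima}
Lima–Oslo (5): add. Components now {Cairo,Lagos,Lima,Oslo,Tokyo} {Sofia} {Seoul}
Lagos–Seoul (8): add. Components now {Cairo,Lagos,Lima,Oslo,Seoul,Tokyo} {Sofia}
Lagos–Oslo (10): skip — Oslo and Lagos already connected.
Lagos–Lima (11): skip — Lima and Lagos already connected.
Lima–Seoul (12): skip — Seoul and Lima already connected.
Cairo–Lima (13): skip — Cairo and Lima already connected.
Lagos–Tokyo (14): skip — Tokyo and Lagos already connected.
Lima–Tokyo (16): skip — Lima and Tokyo already connected.
Seoul–Sofia (17): add. Components now {Cairo,Lagos,Lima,Oslo,Seoul,Sofia,Tokyo}
Edges rejected before the tree was complete: 6.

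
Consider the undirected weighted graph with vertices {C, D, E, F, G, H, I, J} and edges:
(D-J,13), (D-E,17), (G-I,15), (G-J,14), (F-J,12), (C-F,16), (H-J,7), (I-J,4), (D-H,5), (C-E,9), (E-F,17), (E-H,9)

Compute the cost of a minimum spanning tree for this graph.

60

Grow the tree from H using Prim:
Step 1: frontier [D-H 5, H-J 7, E-H 9] → take D-H (5); add D.
Step 2: frontier [D-J 13, D-E 17, H-J 7, E-H 9] → take H-J (7); add J.
Step 3: frontier [D-E 17, E-H 9, I-J 4, F-J 12, G-J 14] → take I-J (4); add I.
Step 4: frontier [D-E 17, E-H 9, G-I 15, F-J 12, G-J 14] → take E-H (9); add E.
Step 5: frontier [C-E 9, E-F 17, G-I 15, F-J 12, G-J 14] → take C-E (9); add C.
Step 6: frontier [C-F 16, E-F 17, G-I 15, F-J 12, G-J 14] → take F-J (12); add F.
Step 7: frontier [G-I 15, G-J 14] → take G-J (14); add G.
MST edges: D-H, H-J, I-J, E-H, C-E, F-J, G-J; total weight 5+7+4+9+9+12+14 = 60.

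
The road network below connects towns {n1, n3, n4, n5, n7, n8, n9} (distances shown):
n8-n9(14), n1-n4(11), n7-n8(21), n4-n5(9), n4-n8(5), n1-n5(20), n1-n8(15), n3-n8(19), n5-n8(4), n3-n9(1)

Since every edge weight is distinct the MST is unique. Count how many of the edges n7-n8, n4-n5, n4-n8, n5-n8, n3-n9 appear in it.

Kruskal's algorithm — process edges by increasing weight (ties by edge label):
n3-n9 (1): add. Components now {n3,n9} {n8} {n1} {n5} {n7} {n4}
n5-n8 (4): add. Components now {n3,n9} {n5,n8} {n1} {n7} {n4}
n4-n8 (5): add. Components now {n3,n9} {n4,n5,n8} {n1} {n7}
n4-n5 (9): skip — n5 and n4 already connected.
n1-n4 (11): add. Components now {n3,n9} {n1,n4,n5,n8} {n7}
n8-n9 (14): add. Components now {n1,n3,n4,n5,n8,n9} {n7}
n1-n8 (15): skip — n8 and n1 already connected.
n3-n8 (19): skip — n3 and n8 already connected.
n1-n5 (20): skip — n1 and n5 already connected.
n7-n8 (21): add. Components now {n1,n3,n4,n5,n7,n8,n9}
MST edge set: {n3-n9, n5-n8, n4-n8, n1-n4, n8-n9, n7-n8}.
Of the listed edges, {n7-n8, n4-n8, n5-n8, n3-n9} are in the MST → 4.

4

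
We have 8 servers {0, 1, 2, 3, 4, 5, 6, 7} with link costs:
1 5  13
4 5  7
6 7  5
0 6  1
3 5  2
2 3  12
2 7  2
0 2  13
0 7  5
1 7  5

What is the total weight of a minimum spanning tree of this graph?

Prim, starting at 7.
Step 1: frontier [2 7 2, 0 7 5, 1 7 5, 6 7 5] → take 2 7 (2); add 2.
Step 2: frontier [2 3 12, 0 2 13, 0 7 5, 1 7 5, 6 7 5] → take 0 7 (5); add 0.
Step 3: frontier [0 6 1, 2 3 12, 1 7 5, 6 7 5] → take 0 6 (1); add 6.
Step 4: frontier [2 3 12, 1 7 5] → take 1 7 (5); add 1.
Step 5: frontier [1 5 13, 2 3 12] → take 2 3 (12); add 3.
Step 6: frontier [1 5 13, 3 5 2] → take 3 5 (2); add 5.
Step 7: frontier [4 5 7] → take 4 5 (7); add 4.
MST edges: 2 7, 0 7, 0 6, 1 7, 2 3, 3 5, 4 5; total weight 2+5+1+5+12+2+7 = 34.

34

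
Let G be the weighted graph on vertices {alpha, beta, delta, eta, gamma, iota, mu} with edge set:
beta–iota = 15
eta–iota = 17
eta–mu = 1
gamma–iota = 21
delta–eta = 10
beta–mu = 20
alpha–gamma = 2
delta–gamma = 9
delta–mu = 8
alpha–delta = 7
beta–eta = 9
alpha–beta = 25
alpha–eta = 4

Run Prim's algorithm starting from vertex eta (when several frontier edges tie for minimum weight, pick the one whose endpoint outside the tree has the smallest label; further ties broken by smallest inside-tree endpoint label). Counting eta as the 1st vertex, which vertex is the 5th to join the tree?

Grow the tree from eta using Prim:
Step 1: cheapest edge leaving the tree is eta–mu (1); add mu.
Step 2: cheapest edge leaving the tree is alpha–eta (4); add alpha.
Step 3: cheapest edge leaving the tree is alpha–gamma (2); add gamma.
Step 4: cheapest edge leaving the tree is alpha–delta (7); add delta.
Step 5: cheapest edge leaving the tree is beta–eta (9); add beta.
Step 6: cheapest edge leaving the tree is beta–iota (15); add iota.
Vertex order: eta, mu, alpha, gamma, delta, beta, iota. The 5th vertex is delta.

delta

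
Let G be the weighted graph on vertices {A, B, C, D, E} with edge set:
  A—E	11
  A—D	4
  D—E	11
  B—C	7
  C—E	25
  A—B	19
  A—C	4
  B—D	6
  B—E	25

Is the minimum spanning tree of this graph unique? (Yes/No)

No

Kruskal's algorithm — process edges by increasing weight (ties by edge label):
A—C (4): add — endpoints in different components.
A—D (4): add — endpoints in different components.
B—D (6): add — endpoints in different components.
B—C (7): skip — B and C already connected.
A—E (11): add — endpoints in different components.
Non-tree edge D—E has weight 11, equal to the heaviest edge on its tree cycle — swapping gives another MST of the same weight. Not unique.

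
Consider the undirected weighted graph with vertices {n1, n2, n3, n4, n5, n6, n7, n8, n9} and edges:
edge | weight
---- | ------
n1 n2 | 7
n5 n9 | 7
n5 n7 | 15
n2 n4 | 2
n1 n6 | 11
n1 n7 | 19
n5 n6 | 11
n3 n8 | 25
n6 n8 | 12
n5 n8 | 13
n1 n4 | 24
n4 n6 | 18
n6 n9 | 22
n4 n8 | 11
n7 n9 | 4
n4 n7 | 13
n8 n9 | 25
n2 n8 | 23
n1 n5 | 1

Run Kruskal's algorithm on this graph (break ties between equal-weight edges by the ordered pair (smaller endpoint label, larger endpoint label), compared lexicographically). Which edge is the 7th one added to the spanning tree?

n4-n8

Kruskal's algorithm — process edges by increasing weight (ties by edge label):
n1 n5 (1): add — endpoints in different components.
n2 n4 (2): add — endpoints in different components.
n7 n9 (4): add — endpoints in different components.
n1 n2 (7): add — endpoints in different components.
n5 n9 (7): add — endpoints in different components.
n1 n6 (11): add — endpoints in different components.
n4 n8 (11): add — endpoints in different components.
n5 n6 (11): skip — n6 and n5 already connected.
n6 n8 (12): skip — n6 and n8 already connected.
n4 n7 (13): skip — n4 and n7 already connected.
n5 n8 (13): skip — n5 and n8 already connected.
n5 n7 (15): skip — n5 and n7 already connected.
n4 n6 (18): skip — n4 and n6 already connected.
n1 n7 (19): skip — n7 and n1 already connected.
n6 n9 (22): skip — n6 and n9 already connected.
n2 n8 (23): skip — n2 and n8 already connected.
n1 n4 (24): skip — n4 and n1 already connected.
n3 n8 (25): add — endpoints in different components.
The 7th edge added is n4 n8.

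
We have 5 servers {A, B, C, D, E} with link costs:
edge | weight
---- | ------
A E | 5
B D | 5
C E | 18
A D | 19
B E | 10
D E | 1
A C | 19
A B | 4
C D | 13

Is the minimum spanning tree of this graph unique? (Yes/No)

Sort edges by weight, then run Kruskal:
D E (1): add — endpoints in different components.
A B (4): add — endpoints in different components.
A E (5): add — endpoints in different components.
B D (5): skip — B and D already connected.
B E (10): skip — B and E already connected.
C D (13): add — endpoints in different components.
Non-tree edge B D has weight 5, equal to the heaviest edge on its tree cycle — swapping gives another MST of the same weight. Not unique.

No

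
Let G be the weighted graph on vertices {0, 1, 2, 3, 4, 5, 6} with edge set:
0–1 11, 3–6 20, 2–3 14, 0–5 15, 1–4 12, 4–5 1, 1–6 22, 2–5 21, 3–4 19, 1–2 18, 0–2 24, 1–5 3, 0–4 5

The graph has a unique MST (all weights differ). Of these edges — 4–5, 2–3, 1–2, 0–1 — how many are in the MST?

Kruskal's algorithm — process edges by increasing weight (ties by edge label):
4–5 (1): add. Components now {0} {1} {2} {3} {4,5} {6}
1–5 (3): add. Components now {0} {1,4,5} {2} {3} {6}
0–4 (5): add. Components now {0,1,4,5} {2} {3} {6}
0–1 (11): skip — 0 and 1 already connected.
1–4 (12): skip — 1 and 4 already connected.
2–3 (14): add. Components now {0,1,4,5} {2,3} {6}
0–5 (15): skip — 0 and 5 already connected.
1–2 (18): add. Components now {0,1,2,3,4,5} {6}
3–4 (19): skip — 3 and 4 already connected.
3–6 (20): add. Components now {0,1,2,3,4,5,6}
MST edge set: {4–5, 1–5, 0–4, 2–3, 1–2, 3–6}.
Of the listed edges, {4–5, 2–3, 1–2} are in the MST → 3.

3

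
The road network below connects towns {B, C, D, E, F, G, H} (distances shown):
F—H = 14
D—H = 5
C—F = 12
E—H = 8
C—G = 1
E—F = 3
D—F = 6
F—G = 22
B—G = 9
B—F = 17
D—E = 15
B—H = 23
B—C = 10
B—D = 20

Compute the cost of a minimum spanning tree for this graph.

36

Kruskal's algorithm — process edges by increasing weight (ties by edge label):
C—G (1): add. Components now {B} {C,G} {D} {E} {F} {H}
E—F (3): add. Components now {B} {C,G} {D} {E,F} {H}
D—H (5): add. Components now {B} {C,G} {D,H} {E,F}
D—F (6): add. Components now {B} {C,G} {D,E,F,H}
E—H (8): skip — E and H already connected.
B—G (9): add. Components now {B,C,G} {D,E,F,H}
B—C (10): skip — B and C already connected.
C—F (12): add. Components now {B,C,D,E,F,G,H}
MST edges: C—G, E—F, D—H, D—F, B—G, C—F; total weight 1+3+5+6+9+12 = 36.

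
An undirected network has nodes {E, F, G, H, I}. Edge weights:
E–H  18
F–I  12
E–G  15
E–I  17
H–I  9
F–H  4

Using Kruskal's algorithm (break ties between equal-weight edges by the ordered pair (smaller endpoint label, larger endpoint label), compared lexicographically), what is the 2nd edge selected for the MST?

H-I

Kruskal: consider edges lightest-first.
F–H (4): add. Components now {E} {F,H} {G} {I}
H–I (9): add. Components now {E} {F,H,I} {G}
F–I (12): skip — F and I already connected.
E–G (15): add. Components now {E,G} {F,H,I}
E–I (17): add. Components now {E,F,G,H,I}
The 2nd edge added is H–I.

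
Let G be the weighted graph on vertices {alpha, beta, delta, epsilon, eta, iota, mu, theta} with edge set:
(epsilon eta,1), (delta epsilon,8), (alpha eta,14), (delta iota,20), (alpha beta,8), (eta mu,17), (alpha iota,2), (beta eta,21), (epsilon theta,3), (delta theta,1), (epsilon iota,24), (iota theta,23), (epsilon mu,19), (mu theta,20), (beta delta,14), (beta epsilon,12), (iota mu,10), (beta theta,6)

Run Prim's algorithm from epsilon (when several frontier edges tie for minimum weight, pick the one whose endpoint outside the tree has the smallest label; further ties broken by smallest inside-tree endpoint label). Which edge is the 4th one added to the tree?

Prim, starting at epsilon.
Step 1: cheapest edge leaving the tree is epsilon eta (1); add eta.
Step 2: cheapest edge leaving the tree is epsilon theta (3); add theta.
Step 3: cheapest edge leaving the tree is delta theta (1); add delta.
Step 4: cheapest edge leaving the tree is beta theta (6); add beta.
Step 5: cheapest edge leaving the tree is alpha beta (8); add alpha.
Step 6: cheapest edge leaving the tree is alpha iota (2); add iota.
Step 7: cheapest edge leaving the tree is iota mu (10); add mu.
The 4th edge added is beta theta.

beta-theta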